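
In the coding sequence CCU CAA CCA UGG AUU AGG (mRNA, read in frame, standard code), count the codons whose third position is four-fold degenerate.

Codon 1 CCU (Pro): third position 4-fold.
Codon 2 CAA (Gln): third position 2-fold.
Codon 3 CCA (Pro): third position 4-fold.
Codon 4 UGG (Trp): third position 1-fold.
Codon 5 AUU (Ile): third position 3-fold.
Codon 6 AGG (Arg): third position 2-fold.
Four-fold degenerate third positions: 2.

2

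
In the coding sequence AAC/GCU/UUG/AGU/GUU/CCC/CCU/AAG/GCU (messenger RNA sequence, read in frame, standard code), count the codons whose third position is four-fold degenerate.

Codon 1 AAC (Asn): third position 2-fold.
Codon 2 GCU (Ala): third position 4-fold.
Codon 3 UUG (Leu): third position 2-fold.
Codon 4 AGU (Ser): third position 2-fold.
Codon 5 GUU (Val): third position 4-fold.
Codon 6 CCC (Pro): third position 4-fold.
Codon 7 CCU (Pro): third position 4-fold.
Codon 8 AAG (Lys): third position 2-fold.
Codon 9 GCU (Ala): third position 4-fold.
Four-fold degenerate third positions: 5.

5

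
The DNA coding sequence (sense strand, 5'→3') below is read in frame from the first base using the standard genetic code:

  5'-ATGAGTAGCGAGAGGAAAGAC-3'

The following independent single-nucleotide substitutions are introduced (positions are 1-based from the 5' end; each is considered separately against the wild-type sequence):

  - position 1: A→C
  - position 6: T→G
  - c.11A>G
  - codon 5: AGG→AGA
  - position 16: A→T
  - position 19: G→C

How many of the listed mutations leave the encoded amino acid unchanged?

Codon 1: ATG (Met) → CTG (Leu) — missense.
Codon 2: AGT (Ser) → AGG (Arg) — missense.
Codon 4: GAG (Glu) → GGG (Gly) — missense.
Codon 5: AGG (Arg) → AGA (Arg) — synonymous.
Codon 6: AAA (Lys) → TAA (Stop) — nonsense.
Codon 7: GAC (Asp) → CAC (His) — missense.
Synonymous: 1 of 6.

1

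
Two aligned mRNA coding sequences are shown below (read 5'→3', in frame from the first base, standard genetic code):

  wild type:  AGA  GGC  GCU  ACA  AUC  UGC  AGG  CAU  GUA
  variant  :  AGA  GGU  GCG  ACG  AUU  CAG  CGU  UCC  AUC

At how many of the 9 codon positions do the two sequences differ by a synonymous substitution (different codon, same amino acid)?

5

Codon 1: AGA Arg / AGA Arg — identical.
Codon 2: GGC Gly / GGU Gly — synonymous.
Codon 3: GCU Ala / GCG Ala — synonymous.
Codon 4: ACA Thr / ACG Thr — synonymous.
Codon 5: AUC Ile / AUU Ile — synonymous.
Codon 6: UGC Cys / CAG Gln — nonsynonymous.
Codon 7: AGG Arg / CGU Arg — synonymous.
Codon 8: CAU His / UCC Ser — nonsynonymous.
Codon 9: GUA Val / AUC Ile — nonsynonymous.
Synonymous differences: 5.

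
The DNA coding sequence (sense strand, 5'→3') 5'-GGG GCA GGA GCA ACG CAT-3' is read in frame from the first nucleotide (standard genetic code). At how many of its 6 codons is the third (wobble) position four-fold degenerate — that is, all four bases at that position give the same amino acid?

Codon 1 GGG (Gly): third position 4-fold.
Codon 2 GCA (Ala): third position 4-fold.
Codon 3 GGA (Gly): third position 4-fold.
Codon 4 GCA (Ala): third position 4-fold.
Codon 5 ACG (Thr): third position 4-fold.
Codon 6 CAT (His): third position 2-fold.
Four-fold degenerate third positions: 5.

5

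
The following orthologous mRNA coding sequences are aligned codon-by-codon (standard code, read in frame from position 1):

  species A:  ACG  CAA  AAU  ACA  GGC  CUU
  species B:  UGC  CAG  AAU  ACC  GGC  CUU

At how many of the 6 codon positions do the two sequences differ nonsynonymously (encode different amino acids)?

1

Codon 1: ACG Thr / UGC Cys — nonsynonymous.
Codon 2: CAA Gln / CAG Gln — synonymous.
Codon 3: AAU Asn / AAU Asn — identical.
Codon 4: ACA Thr / ACC Thr — synonymous.
Codon 5: GGC Gly / GGC Gly — identical.
Codon 6: CUU Leu / CUU Leu — identical.
Nonsynonymous differences: 1.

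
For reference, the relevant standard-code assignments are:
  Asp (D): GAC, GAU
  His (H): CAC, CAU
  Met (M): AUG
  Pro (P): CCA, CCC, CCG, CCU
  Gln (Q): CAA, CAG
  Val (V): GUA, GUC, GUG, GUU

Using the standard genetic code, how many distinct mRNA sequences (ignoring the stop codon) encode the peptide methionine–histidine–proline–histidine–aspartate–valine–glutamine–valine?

1024

Met: 1 codon.
His: 2 codons.
Pro: 4 codons.
His: 2 codons.
Asp: 2 codons.
Val: 4 codons.
Gln: 2 codons.
Val: 4 codons.
1 × 2 × 4 × 2 × 2 × 4 × 2 × 4 = 1024.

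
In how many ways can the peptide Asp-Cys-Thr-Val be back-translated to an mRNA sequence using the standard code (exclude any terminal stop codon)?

64

Asp: 2 codons.
Cys: 2 codons.
Thr: 4 codons.
Val: 4 codons.
2 × 2 × 4 × 4 = 64.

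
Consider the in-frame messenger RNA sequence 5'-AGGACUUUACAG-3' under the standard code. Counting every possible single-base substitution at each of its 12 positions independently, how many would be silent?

8

Codon 1 (AGG, Arg): 2 synonymous substitutions.
Codon 2 (ACU, Thr): 3 synonymous substitutions.
Codon 3 (UUA, Leu): 2 synonymous substitutions.
Codon 4 (CAG, Gln): 1 synonymous substitution.
Total: 2 + 3 + 2 + 1 = 8.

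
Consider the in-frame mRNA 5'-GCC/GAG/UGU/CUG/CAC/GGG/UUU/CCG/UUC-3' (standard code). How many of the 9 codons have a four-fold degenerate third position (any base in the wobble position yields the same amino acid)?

4

Codon 1 GCC (Ala): third position 4-fold.
Codon 2 GAG (Glu): third position 2-fold.
Codon 3 UGU (Cys): third position 2-fold.
Codon 4 CUG (Leu): third position 4-fold.
Codon 5 CAC (His): third position 2-fold.
Codon 6 GGG (Gly): third position 4-fold.
Codon 7 UUU (Phe): third position 2-fold.
Codon 8 CCG (Pro): third position 4-fold.
Codon 9 UUC (Phe): third position 2-fold.
Four-fold degenerate third positions: 4.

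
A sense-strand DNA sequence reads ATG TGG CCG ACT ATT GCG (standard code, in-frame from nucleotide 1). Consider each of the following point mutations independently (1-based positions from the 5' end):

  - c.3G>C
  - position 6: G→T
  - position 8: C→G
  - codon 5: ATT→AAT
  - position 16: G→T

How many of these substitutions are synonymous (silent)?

0

Codon 1: ATG (Met) → ATC (Ile) — missense.
Codon 2: TGG (Trp) → TGT (Cys) — missense.
Codon 3: CCG (Pro) → CGG (Arg) — missense.
Codon 5: ATT (Ile) → AAT (Asn) — missense.
Codon 6: GCG (Ala) → TCG (Ser) — missense.
Synonymous: 0 of 5.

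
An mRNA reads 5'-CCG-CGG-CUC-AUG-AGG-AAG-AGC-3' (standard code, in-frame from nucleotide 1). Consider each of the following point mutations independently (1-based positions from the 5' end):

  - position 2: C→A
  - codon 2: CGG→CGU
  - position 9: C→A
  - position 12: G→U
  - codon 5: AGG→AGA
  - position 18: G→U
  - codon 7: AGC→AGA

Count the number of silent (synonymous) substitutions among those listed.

3

Codon 1: CCG (Pro) → CAG (Gln) — missense.
Codon 2: CGG (Arg) → CGU (Arg) — synonymous.
Codon 3: CUC (Leu) → CUA (Leu) — synonymous.
Codon 4: AUG (Met) → AUU (Ile) — missense.
Codon 5: AGG (Arg) → AGA (Arg) — synonymous.
Codon 6: AAG (Lys) → AAU (Asn) — missense.
Codon 7: AGC (Ser) → AGA (Arg) — missense.
Synonymous: 3 of 7.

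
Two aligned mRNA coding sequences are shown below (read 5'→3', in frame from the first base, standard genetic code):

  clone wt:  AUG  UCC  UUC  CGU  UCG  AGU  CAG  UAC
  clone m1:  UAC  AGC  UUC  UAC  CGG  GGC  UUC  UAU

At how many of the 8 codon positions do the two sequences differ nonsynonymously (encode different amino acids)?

Codon 1: AUG Met / UAC Tyr — nonsynonymous.
Codon 2: UCC Ser / AGC Ser — synonymous.
Codon 3: UUC Phe / UUC Phe — identical.
Codon 4: CGU Arg / UAC Tyr — nonsynonymous.
Codon 5: UCG Ser / CGG Arg — nonsynonymous.
Codon 6: AGU Ser / GGC Gly — nonsynonymous.
Codon 7: CAG Gln / UUC Phe — nonsynonymous.
Codon 8: UAC Tyr / UAU Tyr — synonymous.
Nonsynonymous differences: 5.

5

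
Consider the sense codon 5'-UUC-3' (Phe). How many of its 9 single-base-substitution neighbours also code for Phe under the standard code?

Position 1: none → 0 synonymous.
Position 2: none → 0 synonymous.
Position 3: UUU → 1 synonymous.
Total: 0 + 0 + 1 = 1.

1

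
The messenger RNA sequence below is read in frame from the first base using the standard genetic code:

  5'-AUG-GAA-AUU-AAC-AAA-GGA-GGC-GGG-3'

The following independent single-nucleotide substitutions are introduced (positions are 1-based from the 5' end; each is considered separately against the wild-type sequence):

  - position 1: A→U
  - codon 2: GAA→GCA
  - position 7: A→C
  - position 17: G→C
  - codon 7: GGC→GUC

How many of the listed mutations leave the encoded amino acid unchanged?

0

Codon 1: AUG (Met) → UUG (Leu) — missense.
Codon 2: GAA (Glu) → GCA (Ala) — missense.
Codon 3: AUU (Ile) → CUU (Leu) — missense.
Codon 6: GGA (Gly) → GCA (Ala) — missense.
Codon 7: GGC (Gly) → GUC (Val) — missense.
Synonymous: 0 of 5.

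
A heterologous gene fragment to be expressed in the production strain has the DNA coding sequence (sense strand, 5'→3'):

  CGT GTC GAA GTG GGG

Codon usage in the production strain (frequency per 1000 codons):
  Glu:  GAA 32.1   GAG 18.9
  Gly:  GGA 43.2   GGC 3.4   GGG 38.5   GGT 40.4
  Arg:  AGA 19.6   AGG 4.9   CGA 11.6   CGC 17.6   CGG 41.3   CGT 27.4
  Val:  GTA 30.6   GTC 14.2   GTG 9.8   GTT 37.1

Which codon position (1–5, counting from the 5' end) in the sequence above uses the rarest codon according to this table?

4

Codon 1 CGT (Arg): 27.4 per 1000.
Codon 2 GTC (Val): 14.2 per 1000.
Codon 3 GAA (Glu): 32.1 per 1000.
Codon 4 GTG (Val): 9.8 per 1000.
Codon 5 GGG (Gly): 38.5 per 1000.
Lowest frequency is 9.8 at codon 4.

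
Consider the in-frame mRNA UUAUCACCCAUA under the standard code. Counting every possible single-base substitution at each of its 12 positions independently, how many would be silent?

Codon 1 (UUA, Leu): 2 synonymous substitutions.
Codon 2 (UCA, Ser): 3 synonymous substitutions.
Codon 3 (CCC, Pro): 3 synonymous substitutions.
Codon 4 (AUA, Ile): 2 synonymous substitutions.
Total: 2 + 3 + 3 + 2 = 10.

10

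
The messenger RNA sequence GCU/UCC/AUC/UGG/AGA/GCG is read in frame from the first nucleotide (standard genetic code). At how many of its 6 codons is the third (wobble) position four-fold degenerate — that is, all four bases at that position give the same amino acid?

Codon 1 GCU (Ala): third position 4-fold.
Codon 2 UCC (Ser): third position 4-fold.
Codon 3 AUC (Ile): third position 3-fold.
Codon 4 UGG (Trp): third position 1-fold.
Codon 5 AGA (Arg): third position 2-fold.
Codon 6 GCG (Ala): third position 4-fold.
Four-fold degenerate third positions: 3.

3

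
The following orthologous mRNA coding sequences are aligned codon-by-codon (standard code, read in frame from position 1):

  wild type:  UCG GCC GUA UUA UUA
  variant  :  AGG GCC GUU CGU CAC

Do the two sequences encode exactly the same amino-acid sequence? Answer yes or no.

no

Codon 1: UCG Ser / AGG Arg — nonsynonymous.
Codon 2: GCC Ala / GCC Ala — identical.
Codon 3: GUA Val / GUU Val — synonymous.
Codon 4: UUA Leu / CGU Arg — nonsynonymous.
Codon 5: UUA Leu / CAC His — nonsynonymous.
Nonsynonymous differences: 3 → different protein.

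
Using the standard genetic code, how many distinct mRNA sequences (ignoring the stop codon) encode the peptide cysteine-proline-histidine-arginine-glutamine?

192

Cys: 2 codons.
Pro: 4 codons.
His: 2 codons.
Arg: 6 codons.
Gln: 2 codons.
2 × 4 × 2 × 6 × 2 = 192.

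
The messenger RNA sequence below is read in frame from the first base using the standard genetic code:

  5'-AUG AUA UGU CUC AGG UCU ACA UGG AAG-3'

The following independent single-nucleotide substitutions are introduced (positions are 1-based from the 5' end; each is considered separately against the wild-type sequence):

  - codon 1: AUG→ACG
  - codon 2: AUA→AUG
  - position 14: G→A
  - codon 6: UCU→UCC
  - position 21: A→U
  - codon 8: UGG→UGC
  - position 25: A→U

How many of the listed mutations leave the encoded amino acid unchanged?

Codon 1: AUG (Met) → ACG (Thr) — missense.
Codon 2: AUA (Ile) → AUG (Met) — missense.
Codon 5: AGG (Arg) → AAG (Lys) — missense.
Codon 6: UCU (Ser) → UCC (Ser) — synonymous.
Codon 7: ACA (Thr) → ACU (Thr) — synonymous.
Codon 8: UGG (Trp) → UGC (Cys) — missense.
Codon 9: AAG (Lys) → UAG (Stop) — nonsense.
Synonymous: 2 of 7.

2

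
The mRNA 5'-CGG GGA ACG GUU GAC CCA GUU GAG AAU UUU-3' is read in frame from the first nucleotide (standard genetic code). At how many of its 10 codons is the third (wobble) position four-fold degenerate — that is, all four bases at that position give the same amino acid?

6

Codon 1 CGG (Arg): third position 4-fold.
Codon 2 GGA (Gly): third position 4-fold.
Codon 3 ACG (Thr): third position 4-fold.
Codon 4 GUU (Val): third position 4-fold.
Codon 5 GAC (Asp): third position 2-fold.
Codon 6 CCA (Pro): third position 4-fold.
Codon 7 GUU (Val): third position 4-fold.
Codon 8 GAG (Glu): third position 2-fold.
Codon 9 AAU (Asn): third position 2-fold.
Codon 10 UUU (Phe): third position 2-fold.
Four-fold degenerate third positions: 6.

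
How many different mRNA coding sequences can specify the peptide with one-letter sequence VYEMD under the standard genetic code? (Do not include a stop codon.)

Val: 4 codons.
Tyr: 2 codons.
Glu: 2 codons.
Met: 1 codon.
Asp: 2 codons.
4 × 2 × 2 × 1 × 2 = 32.

32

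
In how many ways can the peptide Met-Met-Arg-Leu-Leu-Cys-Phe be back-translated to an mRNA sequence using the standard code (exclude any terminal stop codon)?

Met: 1 codon.
Met: 1 codon.
Arg: 6 codons.
Leu: 6 codons.
Leu: 6 codons.
Cys: 2 codons.
Phe: 2 codons.
1 × 1 × 6 × 6 × 6 × 2 × 2 = 864.

864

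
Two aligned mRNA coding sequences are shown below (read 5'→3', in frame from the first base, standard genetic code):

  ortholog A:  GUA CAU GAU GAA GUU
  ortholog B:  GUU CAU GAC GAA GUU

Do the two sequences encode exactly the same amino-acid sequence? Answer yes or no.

yes

Codon 1: GUA Val / GUU Val — synonymous.
Codon 2: CAU His / CAU His — identical.
Codon 3: GAU Asp / GAC Asp — synonymous.
Codon 4: GAA Glu / GAA Glu — identical.
Codon 5: GUU Val / GUU Val — identical.
Nonsynonymous differences: 0 → same protein.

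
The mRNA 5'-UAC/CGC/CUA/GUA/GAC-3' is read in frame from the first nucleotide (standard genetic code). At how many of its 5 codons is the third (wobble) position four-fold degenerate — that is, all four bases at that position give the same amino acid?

3

Codon 1 UAC (Tyr): third position 2-fold.
Codon 2 CGC (Arg): third position 4-fold.
Codon 3 CUA (Leu): third position 4-fold.
Codon 4 GUA (Val): third position 4-fold.
Codon 5 GAC (Asp): third position 2-fold.
Four-fold degenerate third positions: 3.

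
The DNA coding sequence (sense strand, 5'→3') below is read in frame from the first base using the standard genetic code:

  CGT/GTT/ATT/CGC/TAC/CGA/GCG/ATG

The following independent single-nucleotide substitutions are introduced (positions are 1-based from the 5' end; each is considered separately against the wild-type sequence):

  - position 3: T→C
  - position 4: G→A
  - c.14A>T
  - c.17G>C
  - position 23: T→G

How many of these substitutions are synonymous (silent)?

1

Codon 1: CGT (Arg) → CGC (Arg) — synonymous.
Codon 2: GTT (Val) → ATT (Ile) — missense.
Codon 5: TAC (Tyr) → TTC (Phe) — missense.
Codon 6: CGA (Arg) → CCA (Pro) — missense.
Codon 8: ATG (Met) → AGG (Arg) — missense.
Synonymous: 1 of 5.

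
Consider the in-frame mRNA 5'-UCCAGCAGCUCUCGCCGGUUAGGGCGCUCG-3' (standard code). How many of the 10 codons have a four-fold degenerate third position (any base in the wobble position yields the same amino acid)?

7

Codon 1 UCC (Ser): third position 4-fold.
Codon 2 AGC (Ser): third position 2-fold.
Codon 3 AGC (Ser): third position 2-fold.
Codon 4 UCU (Ser): third position 4-fold.
Codon 5 CGC (Arg): third position 4-fold.
Codon 6 CGG (Arg): third position 4-fold.
Codon 7 UUA (Leu): third position 2-fold.
Codon 8 GGG (Gly): third position 4-fold.
Codon 9 CGC (Arg): third position 4-fold.
Codon 10 UCG (Ser): third position 4-fold.
Four-fold degenerate third positions: 7.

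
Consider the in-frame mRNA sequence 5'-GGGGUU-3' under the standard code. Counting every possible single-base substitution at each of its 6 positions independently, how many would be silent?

6

Codon 1 (GGG, Gly): 3 synonymous substitutions.
Codon 2 (GUU, Val): 3 synonymous substitutions.
Total: 3 + 3 = 6.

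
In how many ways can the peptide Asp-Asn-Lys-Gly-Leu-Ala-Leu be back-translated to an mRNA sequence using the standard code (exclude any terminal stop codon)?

4608

Asp: 2 codons.
Asn: 2 codons.
Lys: 2 codons.
Gly: 4 codons.
Leu: 6 codons.
Ala: 4 codons.
Leu: 6 codons.
2 × 2 × 2 × 4 × 6 × 4 × 6 = 4608.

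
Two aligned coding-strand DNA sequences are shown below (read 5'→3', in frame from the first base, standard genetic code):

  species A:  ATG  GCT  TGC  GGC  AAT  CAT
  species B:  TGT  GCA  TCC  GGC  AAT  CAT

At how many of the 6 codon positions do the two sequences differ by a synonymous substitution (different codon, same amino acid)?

1

Codon 1: ATG Met / TGT Cys — nonsynonymous.
Codon 2: GCT Ala / GCA Ala — synonymous.
Codon 3: TGC Cys / TCC Ser — nonsynonymous.
Codon 4: GGC Gly / GGC Gly — identical.
Codon 5: AAT Asn / AAT Asn — identical.
Codon 6: CAT His / CAT His — identical.
Synonymous differences: 1.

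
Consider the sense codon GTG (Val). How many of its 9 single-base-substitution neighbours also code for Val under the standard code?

Position 1: none → 0 synonymous.
Position 2: none → 0 synonymous.
Position 3: GTT, GTC, GTA → 3 synonymous.
Total: 0 + 0 + 3 = 3.

3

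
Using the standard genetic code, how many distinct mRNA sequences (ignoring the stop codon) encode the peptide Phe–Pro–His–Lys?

Phe: 2 codons.
Pro: 4 codons.
His: 2 codons.
Lys: 2 codons.
2 × 4 × 2 × 2 = 32.

32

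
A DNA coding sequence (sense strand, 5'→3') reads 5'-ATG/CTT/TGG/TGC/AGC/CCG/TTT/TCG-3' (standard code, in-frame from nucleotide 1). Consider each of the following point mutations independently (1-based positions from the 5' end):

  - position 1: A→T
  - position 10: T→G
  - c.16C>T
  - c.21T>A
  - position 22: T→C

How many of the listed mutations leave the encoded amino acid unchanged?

0

Codon 1: ATG (Met) → TTG (Leu) — missense.
Codon 4: TGC (Cys) → GGC (Gly) — missense.
Codon 6: CCG (Pro) → TCG (Ser) — missense.
Codon 7: TTT (Phe) → TTA (Leu) — missense.
Codon 8: TCG (Ser) → CCG (Pro) — missense.
Synonymous: 0 of 5.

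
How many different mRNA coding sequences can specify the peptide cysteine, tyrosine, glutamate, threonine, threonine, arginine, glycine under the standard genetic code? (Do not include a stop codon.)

Cys: 2 codons.
Tyr: 2 codons.
Glu: 2 codons.
Thr: 4 codons.
Thr: 4 codons.
Arg: 6 codons.
Gly: 4 codons.
2 × 2 × 2 × 4 × 4 × 6 × 4 = 3072.

3072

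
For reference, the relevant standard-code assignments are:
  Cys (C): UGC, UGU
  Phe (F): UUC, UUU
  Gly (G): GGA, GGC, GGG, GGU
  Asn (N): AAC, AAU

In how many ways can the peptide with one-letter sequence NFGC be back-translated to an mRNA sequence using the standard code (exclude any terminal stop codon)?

Asn: 2 codons.
Phe: 2 codons.
Gly: 4 codons.
Cys: 2 codons.
2 × 2 × 4 × 2 = 32.

32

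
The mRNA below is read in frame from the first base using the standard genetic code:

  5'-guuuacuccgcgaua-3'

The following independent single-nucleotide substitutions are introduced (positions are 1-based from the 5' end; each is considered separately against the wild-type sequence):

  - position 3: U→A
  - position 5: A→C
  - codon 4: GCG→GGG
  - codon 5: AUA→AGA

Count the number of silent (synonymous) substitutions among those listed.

Codon 1: GUU (Val) → GUA (Val) — synonymous.
Codon 2: UAC (Tyr) → UCC (Ser) — missense.
Codon 4: GCG (Ala) → GGG (Gly) — missense.
Codon 5: AUA (Ile) → AGA (Arg) — missense.
Synonymous: 1 of 4.

1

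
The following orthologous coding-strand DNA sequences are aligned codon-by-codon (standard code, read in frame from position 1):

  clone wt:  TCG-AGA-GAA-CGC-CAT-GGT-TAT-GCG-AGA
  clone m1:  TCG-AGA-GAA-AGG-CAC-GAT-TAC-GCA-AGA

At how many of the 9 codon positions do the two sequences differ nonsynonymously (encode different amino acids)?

Codon 1: TCG Ser / TCG Ser — identical.
Codon 2: AGA Arg / AGA Arg — identical.
Codon 3: GAA Glu / GAA Glu — identical.
Codon 4: CGC Arg / AGG Arg — synonymous.
Codon 5: CAT His / CAC His — synonymous.
Codon 6: GGT Gly / GAT Asp — nonsynonymous.
Codon 7: TAT Tyr / TAC Tyr — synonymous.
Codon 8: GCG Ala / GCA Ala — synonymous.
Codon 9: AGA Arg / AGA Arg — identical.
Nonsynonymous differences: 1.

1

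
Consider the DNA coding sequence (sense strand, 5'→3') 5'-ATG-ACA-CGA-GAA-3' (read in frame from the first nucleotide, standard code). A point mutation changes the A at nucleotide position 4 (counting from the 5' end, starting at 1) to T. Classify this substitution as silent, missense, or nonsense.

Position 4 falls in codon 2: ACA → Thr.
After the substitution the codon is TCA → Ser.
Thr ≠ Ser, so this is a missense mutation.

missense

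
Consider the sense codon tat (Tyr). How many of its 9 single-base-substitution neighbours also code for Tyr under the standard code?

1

Position 1: none → 0 synonymous.
Position 2: none → 0 synonymous.
Position 3: TAC → 1 synonymous.
Total: 0 + 0 + 1 = 1.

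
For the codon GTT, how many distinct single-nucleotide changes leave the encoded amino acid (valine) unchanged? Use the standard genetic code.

3

Position 1: none → 0 synonymous.
Position 2: none → 0 synonymous.
Position 3: GTC, GTA, GTG → 3 synonymous.
Total: 0 + 0 + 3 = 3.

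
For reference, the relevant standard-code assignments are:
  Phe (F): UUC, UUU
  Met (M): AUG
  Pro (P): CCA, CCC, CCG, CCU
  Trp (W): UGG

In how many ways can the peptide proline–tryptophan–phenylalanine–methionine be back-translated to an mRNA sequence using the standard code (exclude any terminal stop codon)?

8

Pro: 4 codons.
Trp: 1 codon.
Phe: 2 codons.
Met: 1 codon.
4 × 1 × 2 × 1 = 8.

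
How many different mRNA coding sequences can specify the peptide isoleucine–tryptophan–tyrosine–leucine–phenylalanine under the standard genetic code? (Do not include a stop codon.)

72

Ile: 3 codons.
Trp: 1 codon.
Tyr: 2 codons.
Leu: 6 codons.
Phe: 2 codons.
3 × 1 × 2 × 6 × 2 = 72.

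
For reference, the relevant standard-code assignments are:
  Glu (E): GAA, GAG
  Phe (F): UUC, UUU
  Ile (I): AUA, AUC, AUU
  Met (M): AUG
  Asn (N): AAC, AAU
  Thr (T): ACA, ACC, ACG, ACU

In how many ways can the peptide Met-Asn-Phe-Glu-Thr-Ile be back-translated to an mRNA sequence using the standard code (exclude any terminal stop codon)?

Met: 1 codon.
Asn: 2 codons.
Phe: 2 codons.
Glu: 2 codons.
Thr: 4 codons.
Ile: 3 codons.
1 × 2 × 2 × 2 × 4 × 3 = 96.

96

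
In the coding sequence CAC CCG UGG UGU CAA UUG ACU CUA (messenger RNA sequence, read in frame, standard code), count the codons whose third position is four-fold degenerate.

Codon 1 CAC (His): third position 2-fold.
Codon 2 CCG (Pro): third position 4-fold.
Codon 3 UGG (Trp): third position 1-fold.
Codon 4 UGU (Cys): third position 2-fold.
Codon 5 CAA (Gln): third position 2-fold.
Codon 6 UUG (Leu): third position 2-fold.
Codon 7 ACU (Thr): third position 4-fold.
Codon 8 CUA (Leu): third position 4-fold.
Four-fold degenerate third positions: 3.

3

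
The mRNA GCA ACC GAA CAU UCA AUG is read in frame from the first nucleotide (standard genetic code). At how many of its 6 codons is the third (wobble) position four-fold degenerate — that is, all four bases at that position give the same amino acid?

3

Codon 1 GCA (Ala): third position 4-fold.
Codon 2 ACC (Thr): third position 4-fold.
Codon 3 GAA (Glu): third position 2-fold.
Codon 4 CAU (His): third position 2-fold.
Codon 5 UCA (Ser): third position 4-fold.
Codon 6 AUG (Met): third position 1-fold.
Four-fold degenerate third positions: 3.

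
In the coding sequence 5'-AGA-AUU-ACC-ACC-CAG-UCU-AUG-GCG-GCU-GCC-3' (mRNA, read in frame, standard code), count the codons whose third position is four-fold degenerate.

Codon 1 AGA (Arg): third position 2-fold.
Codon 2 AUU (Ile): third position 3-fold.
Codon 3 ACC (Thr): third position 4-fold.
Codon 4 ACC (Thr): third position 4-fold.
Codon 5 CAG (Gln): third position 2-fold.
Codon 6 UCU (Ser): third position 4-fold.
Codon 7 AUG (Met): third position 1-fold.
Codon 8 GCG (Ala): third position 4-fold.
Codon 9 GCU (Ala): third position 4-fold.
Codon 10 GCC (Ala): third position 4-fold.
Four-fold degenerate third positions: 6.

6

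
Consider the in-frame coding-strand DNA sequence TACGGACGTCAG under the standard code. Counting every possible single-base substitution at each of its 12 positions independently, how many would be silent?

Codon 1 (TAC, Tyr): 1 synonymous substitution.
Codon 2 (GGA, Gly): 3 synonymous substitutions.
Codon 3 (CGT, Arg): 3 synonymous substitutions.
Codon 4 (CAG, Gln): 1 synonymous substitution.
Total: 1 + 3 + 3 + 1 = 8.

8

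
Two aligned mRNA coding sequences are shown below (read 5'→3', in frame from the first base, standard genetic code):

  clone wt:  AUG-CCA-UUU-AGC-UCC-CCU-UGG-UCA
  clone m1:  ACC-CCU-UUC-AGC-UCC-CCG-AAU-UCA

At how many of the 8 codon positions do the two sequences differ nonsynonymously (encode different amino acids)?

2

Codon 1: AUG Met / ACC Thr — nonsynonymous.
Codon 2: CCA Pro / CCU Pro — synonymous.
Codon 3: UUU Phe / UUC Phe — synonymous.
Codon 4: AGC Ser / AGC Ser — identical.
Codon 5: UCC Ser / UCC Ser — identical.
Codon 6: CCU Pro / CCG Pro — synonymous.
Codon 7: UGG Trp / AAU Asn — nonsynonymous.
Codon 8: UCA Ser / UCA Ser — identical.
Nonsynonymous differences: 2.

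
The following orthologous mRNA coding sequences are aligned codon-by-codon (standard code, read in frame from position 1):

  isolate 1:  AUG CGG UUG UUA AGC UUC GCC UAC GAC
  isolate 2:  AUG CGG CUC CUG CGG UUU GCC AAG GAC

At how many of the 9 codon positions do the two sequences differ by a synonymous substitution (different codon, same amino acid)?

Codon 1: AUG Met / AUG Met — identical.
Codon 2: CGG Arg / CGG Arg — identical.
Codon 3: UUG Leu / CUC Leu — synonymous.
Codon 4: UUA Leu / CUG Leu — synonymous.
Codon 5: AGC Ser / CGG Arg — nonsynonymous.
Codon 6: UUC Phe / UUU Phe — synonymous.
Codon 7: GCC Ala / GCC Ala — identical.
Codon 8: UAC Tyr / AAG Lys — nonsynonymous.
Codon 9: GAC Asp / GAC Asp — identical.
Synonymous differences: 3.

3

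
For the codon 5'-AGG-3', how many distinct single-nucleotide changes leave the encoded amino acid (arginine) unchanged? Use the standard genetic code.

2

Position 1: CGG → 1 synonymous.
Position 2: none → 0 synonymous.
Position 3: AGA → 1 synonymous.
Total: 1 + 0 + 1 = 2.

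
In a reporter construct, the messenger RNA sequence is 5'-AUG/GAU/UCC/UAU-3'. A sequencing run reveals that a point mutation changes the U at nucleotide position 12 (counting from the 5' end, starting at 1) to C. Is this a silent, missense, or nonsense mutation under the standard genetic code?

Position 12 falls in codon 4: UAU → Tyr.
After the substitution the codon is UAC → Tyr.
Both encode Tyr, so the change is synonymous.

silent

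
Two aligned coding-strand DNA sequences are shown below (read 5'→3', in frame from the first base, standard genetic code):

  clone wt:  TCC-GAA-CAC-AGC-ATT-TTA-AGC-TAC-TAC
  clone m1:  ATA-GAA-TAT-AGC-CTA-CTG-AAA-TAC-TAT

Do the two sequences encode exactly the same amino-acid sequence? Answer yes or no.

Codon 1: TCC Ser / ATA Ile — nonsynonymous.
Codon 2: GAA Glu / GAA Glu — identical.
Codon 3: CAC His / TAT Tyr — nonsynonymous.
Codon 4: AGC Ser / AGC Ser — identical.
Codon 5: ATT Ile / CTA Leu — nonsynonymous.
Codon 6: TTA Leu / CTG Leu — synonymous.
Codon 7: AGC Ser / AAA Lys — nonsynonymous.
Codon 8: TAC Tyr / TAC Tyr — identical.
Codon 9: TAC Tyr / TAT Tyr — synonymous.
Nonsynonymous differences: 4 → different protein.

no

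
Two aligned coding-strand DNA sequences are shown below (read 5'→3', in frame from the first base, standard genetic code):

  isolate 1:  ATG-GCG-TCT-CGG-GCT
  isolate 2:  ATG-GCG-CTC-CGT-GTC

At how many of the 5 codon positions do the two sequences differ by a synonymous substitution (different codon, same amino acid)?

Codon 1: ATG Met / ATG Met — identical.
Codon 2: GCG Ala / GCG Ala — identical.
Codon 3: TCT Ser / CTC Leu — nonsynonymous.
Codon 4: CGG Arg / CGT Arg — synonymous.
Codon 5: GCT Ala / GTC Val — nonsynonymous.
Synonymous differences: 1.

1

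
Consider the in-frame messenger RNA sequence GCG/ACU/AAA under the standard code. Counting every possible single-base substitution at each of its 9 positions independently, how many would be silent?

7

Codon 1 (GCG, Ala): 3 synonymous substitutions.
Codon 2 (ACU, Thr): 3 synonymous substitutions.
Codon 3 (AAA, Lys): 1 synonymous substitution.
Total: 3 + 3 + 1 = 7.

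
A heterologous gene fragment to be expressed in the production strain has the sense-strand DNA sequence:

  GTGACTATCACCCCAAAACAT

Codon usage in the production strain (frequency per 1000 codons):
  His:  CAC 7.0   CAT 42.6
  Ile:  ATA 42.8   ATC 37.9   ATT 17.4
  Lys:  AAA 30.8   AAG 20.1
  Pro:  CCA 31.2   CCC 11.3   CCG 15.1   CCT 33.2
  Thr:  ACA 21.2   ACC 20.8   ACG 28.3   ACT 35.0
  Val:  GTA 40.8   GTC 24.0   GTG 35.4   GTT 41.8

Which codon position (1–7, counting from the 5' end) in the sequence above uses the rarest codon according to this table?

Codon 1 GTG (Val): 35.4 per 1000.
Codon 2 ACT (Thr): 35.0 per 1000.
Codon 3 ATC (Ile): 37.9 per 1000.
Codon 4 ACC (Thr): 20.8 per 1000.
Codon 5 CCA (Pro): 31.2 per 1000.
Codon 6 AAA (Lys): 30.8 per 1000.
Codon 7 CAT (His): 42.6 per 1000.
Lowest frequency is 20.8 at codon 4.

4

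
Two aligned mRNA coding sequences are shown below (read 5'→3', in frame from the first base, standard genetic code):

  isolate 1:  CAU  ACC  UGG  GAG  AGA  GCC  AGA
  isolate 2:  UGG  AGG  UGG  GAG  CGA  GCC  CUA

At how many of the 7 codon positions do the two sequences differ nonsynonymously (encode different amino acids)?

Codon 1: CAU His / UGG Trp — nonsynonymous.
Codon 2: ACC Thr / AGG Arg — nonsynonymous.
Codon 3: UGG Trp / UGG Trp — identical.
Codon 4: GAG Glu / GAG Glu — identical.
Codon 5: AGA Arg / CGA Arg — synonymous.
Codon 6: GCC Ala / GCC Ala — identical.
Codon 7: AGA Arg / CUA Leu — nonsynonymous.
Nonsynonymous differences: 3.

3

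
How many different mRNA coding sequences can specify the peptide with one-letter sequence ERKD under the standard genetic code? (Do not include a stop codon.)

Glu: 2 codons.
Arg: 6 codons.
Lys: 2 codons.
Asp: 2 codons.
2 × 6 × 2 × 2 = 48.

48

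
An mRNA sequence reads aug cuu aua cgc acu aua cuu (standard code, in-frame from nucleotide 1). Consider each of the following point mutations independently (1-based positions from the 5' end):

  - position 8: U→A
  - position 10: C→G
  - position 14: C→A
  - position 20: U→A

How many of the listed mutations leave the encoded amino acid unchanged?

Codon 3: AUA (Ile) → AAA (Lys) — missense.
Codon 4: CGC (Arg) → GGC (Gly) — missense.
Codon 5: ACU (Thr) → AAU (Asn) — missense.
Codon 7: CUU (Leu) → CAU (His) — missense.
Synonymous: 0 of 4.

0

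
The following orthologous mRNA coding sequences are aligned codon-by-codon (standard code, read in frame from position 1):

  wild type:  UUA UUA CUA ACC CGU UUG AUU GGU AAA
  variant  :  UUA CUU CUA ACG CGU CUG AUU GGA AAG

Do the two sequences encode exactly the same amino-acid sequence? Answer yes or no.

Codon 1: UUA Leu / UUA Leu — identical.
Codon 2: UUA Leu / CUU Leu — synonymous.
Codon 3: CUA Leu / CUA Leu — identical.
Codon 4: ACC Thr / ACG Thr — synonymous.
Codon 5: CGU Arg / CGU Arg — identical.
Codon 6: UUG Leu / CUG Leu — synonymous.
Codon 7: AUU Ile / AUU Ile — identical.
Codon 8: GGU Gly / GGA Gly — synonymous.
Codon 9: AAA Lys / AAG Lys — synonymous.
Nonsynonymous differences: 0 → same protein.

yes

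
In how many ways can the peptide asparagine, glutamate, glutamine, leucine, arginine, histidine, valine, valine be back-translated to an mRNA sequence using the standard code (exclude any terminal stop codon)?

9216

Asn: 2 codons.
Glu: 2 codons.
Gln: 2 codons.
Leu: 6 codons.
Arg: 6 codons.
His: 2 codons.
Val: 4 codons.
Val: 4 codons.
2 × 2 × 2 × 6 × 6 × 2 × 4 × 4 = 9216.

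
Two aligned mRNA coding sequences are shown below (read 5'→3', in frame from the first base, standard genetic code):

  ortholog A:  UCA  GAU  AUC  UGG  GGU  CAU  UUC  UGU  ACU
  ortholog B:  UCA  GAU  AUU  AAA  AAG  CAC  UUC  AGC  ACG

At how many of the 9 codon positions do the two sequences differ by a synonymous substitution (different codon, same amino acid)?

3

Codon 1: UCA Ser / UCA Ser — identical.
Codon 2: GAU Asp / GAU Asp — identical.
Codon 3: AUC Ile / AUU Ile — synonymous.
Codon 4: UGG Trp / AAA Lys — nonsynonymous.
Codon 5: GGU Gly / AAG Lys — nonsynonymous.
Codon 6: CAU His / CAC His — synonymous.
Codon 7: UUC Phe / UUC Phe — identical.
Codon 8: UGU Cys / AGC Ser — nonsynonymous.
Codon 9: ACU Thr / ACG Thr — synonymous.
Synonymous differences: 3.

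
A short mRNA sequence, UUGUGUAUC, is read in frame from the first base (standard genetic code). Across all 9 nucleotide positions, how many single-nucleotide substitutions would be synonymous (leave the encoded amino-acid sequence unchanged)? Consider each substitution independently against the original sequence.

5

Codon 1 (UUG, Leu): 2 synonymous substitutions.
Codon 2 (UGU, Cys): 1 synonymous substitution.
Codon 3 (AUC, Ile): 2 synonymous substitutions.
Total: 2 + 1 + 2 = 5.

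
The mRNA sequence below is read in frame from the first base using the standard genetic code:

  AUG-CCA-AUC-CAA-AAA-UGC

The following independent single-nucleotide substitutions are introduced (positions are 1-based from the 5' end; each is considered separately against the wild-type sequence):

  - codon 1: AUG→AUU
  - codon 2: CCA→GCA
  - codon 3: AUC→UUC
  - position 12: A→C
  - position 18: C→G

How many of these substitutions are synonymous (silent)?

0

Codon 1: AUG (Met) → AUU (Ile) — missense.
Codon 2: CCA (Pro) → GCA (Ala) — missense.
Codon 3: AUC (Ile) → UUC (Phe) — missense.
Codon 4: CAA (Gln) → CAC (His) — missense.
Codon 6: UGC (Cys) → UGG (Trp) — missense.
Synonymous: 0 of 5.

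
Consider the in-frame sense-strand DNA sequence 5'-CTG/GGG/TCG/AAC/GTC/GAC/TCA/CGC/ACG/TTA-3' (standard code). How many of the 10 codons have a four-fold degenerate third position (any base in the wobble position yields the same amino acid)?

Codon 1 CTG (Leu): third position 4-fold.
Codon 2 GGG (Gly): third position 4-fold.
Codon 3 TCG (Ser): third position 4-fold.
Codon 4 AAC (Asn): third position 2-fold.
Codon 5 GTC (Val): third position 4-fold.
Codon 6 GAC (Asp): third position 2-fold.
Codon 7 TCA (Ser): third position 4-fold.
Codon 8 CGC (Arg): third position 4-fold.
Codon 9 ACG (Thr): third position 4-fold.
Codon 10 TTA (Leu): third position 2-fold.
Four-fold degenerate third positions: 7.

7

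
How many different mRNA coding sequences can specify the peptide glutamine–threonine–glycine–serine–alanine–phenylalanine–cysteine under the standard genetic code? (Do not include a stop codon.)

Gln: 2 codons.
Thr: 4 codons.
Gly: 4 codons.
Ser: 6 codons.
Ala: 4 codons.
Phe: 2 codons.
Cys: 2 codons.
2 × 4 × 4 × 6 × 4 × 2 × 2 = 3072.

3072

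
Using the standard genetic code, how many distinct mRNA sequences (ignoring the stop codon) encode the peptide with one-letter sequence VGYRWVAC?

Val: 4 codons.
Gly: 4 codons.
Tyr: 2 codons.
Arg: 6 codons.
Trp: 1 codon.
Val: 4 codons.
Ala: 4 codons.
Cys: 2 codons.
4 × 4 × 2 × 6 × 1 × 4 × 4 × 2 = 6144.

6144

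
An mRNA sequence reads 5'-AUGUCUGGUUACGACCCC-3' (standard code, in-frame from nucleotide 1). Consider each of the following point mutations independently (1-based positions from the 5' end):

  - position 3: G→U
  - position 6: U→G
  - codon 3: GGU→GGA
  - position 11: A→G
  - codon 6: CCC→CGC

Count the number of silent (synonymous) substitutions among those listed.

Codon 1: AUG (Met) → AUU (Ile) — missense.
Codon 2: UCU (Ser) → UCG (Ser) — synonymous.
Codon 3: GGU (Gly) → GGA (Gly) — synonymous.
Codon 4: UAC (Tyr) → UGC (Cys) — missense.
Codon 6: CCC (Pro) → CGC (Arg) — missense.
Synonymous: 2 of 5.

2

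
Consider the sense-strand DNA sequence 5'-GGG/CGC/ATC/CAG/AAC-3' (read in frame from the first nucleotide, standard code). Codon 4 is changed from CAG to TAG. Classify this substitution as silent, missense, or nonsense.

Position 10 falls in codon 4: CAG → Gln.
After the substitution the codon is TAG → Stop.
The new codon is a stop codon, so this is a nonsense mutation.

nonsense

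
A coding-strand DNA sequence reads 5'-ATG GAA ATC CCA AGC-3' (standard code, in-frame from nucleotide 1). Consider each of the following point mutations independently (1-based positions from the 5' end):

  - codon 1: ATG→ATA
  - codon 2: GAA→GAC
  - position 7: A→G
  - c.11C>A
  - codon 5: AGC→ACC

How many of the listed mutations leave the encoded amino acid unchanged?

Codon 1: ATG (Met) → ATA (Ile) — missense.
Codon 2: GAA (Glu) → GAC (Asp) — missense.
Codon 3: ATC (Ile) → GTC (Val) — missense.
Codon 4: CCA (Pro) → CAA (Gln) — missense.
Codon 5: AGC (Ser) → ACC (Thr) — missense.
Synonymous: 0 of 5.

0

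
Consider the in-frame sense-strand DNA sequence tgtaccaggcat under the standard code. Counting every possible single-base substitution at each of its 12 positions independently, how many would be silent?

Codon 1 (TGT, Cys): 1 synonymous substitution.
Codon 2 (ACC, Thr): 3 synonymous substitutions.
Codon 3 (AGG, Arg): 2 synonymous substitutions.
Codon 4 (CAT, His): 1 synonymous substitution.
Total: 1 + 3 + 2 + 1 = 7.

7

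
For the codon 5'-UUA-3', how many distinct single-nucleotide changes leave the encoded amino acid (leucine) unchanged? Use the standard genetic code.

2

Position 1: CUA → 1 synonymous.
Position 2: none → 0 synonymous.
Position 3: UUG → 1 synonymous.
Total: 1 + 0 + 1 = 2.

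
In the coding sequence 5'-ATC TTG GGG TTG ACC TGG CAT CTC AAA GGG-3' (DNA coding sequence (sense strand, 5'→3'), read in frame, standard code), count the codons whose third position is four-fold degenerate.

Codon 1 ATC (Ile): third position 3-fold.
Codon 2 TTG (Leu): third position 2-fold.
Codon 3 GGG (Gly): third position 4-fold.
Codon 4 TTG (Leu): third position 2-fold.
Codon 5 ACC (Thr): third position 4-fold.
Codon 6 TGG (Trp): third position 1-fold.
Codon 7 CAT (His): third position 2-fold.
Codon 8 CTC (Leu): third position 4-fold.
Codon 9 AAA (Lys): third position 2-fold.
Codon 10 GGG (Gly): third position 4-fold.
Four-fold degenerate third positions: 4.

4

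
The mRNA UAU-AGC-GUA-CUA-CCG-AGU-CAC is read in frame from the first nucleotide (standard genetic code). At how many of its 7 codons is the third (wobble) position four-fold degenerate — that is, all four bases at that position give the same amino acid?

Codon 1 UAU (Tyr): third position 2-fold.
Codon 2 AGC (Ser): third position 2-fold.
Codon 3 GUA (Val): third position 4-fold.
Codon 4 CUA (Leu): third position 4-fold.
Codon 5 CCG (Pro): third position 4-fold.
Codon 6 AGU (Ser): third position 2-fold.
Codon 7 CAC (His): third position 2-fold.
Four-fold degenerate third positions: 3.

3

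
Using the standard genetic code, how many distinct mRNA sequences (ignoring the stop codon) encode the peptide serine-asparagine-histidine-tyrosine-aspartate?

Ser: 6 codons.
Asn: 2 codons.
His: 2 codons.
Tyr: 2 codons.
Asp: 2 codons.
6 × 2 × 2 × 2 × 2 = 96.

96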